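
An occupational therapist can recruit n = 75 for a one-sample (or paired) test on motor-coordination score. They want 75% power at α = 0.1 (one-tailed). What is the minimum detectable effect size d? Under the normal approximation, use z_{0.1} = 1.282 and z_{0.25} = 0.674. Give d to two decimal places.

For a single sample (or paired design) of n = 75: d_min = (z_{α} + z_β)/√n.
z-sum = 1.282 + 0.674 = 1.956.
d_min = 1.956 / √75 = 1.956 / 8.660 = 0.226.

d_min ≈ 0.23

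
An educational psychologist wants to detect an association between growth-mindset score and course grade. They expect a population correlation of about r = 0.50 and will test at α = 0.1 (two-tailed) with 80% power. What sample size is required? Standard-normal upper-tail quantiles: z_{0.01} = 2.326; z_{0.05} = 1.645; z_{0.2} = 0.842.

n = 24

Fisher's z: C = ½·ln((1+r)/(1−r)) = ½·ln(3.0000) = 0.5493.
n = ((z_{α/2} + z_β)/C)² + 3.
(1.645 + 0.842) / 0.5493 = 2.487 / 0.5493 = 4.528.
n = 4.528² + 3 = 20.50 + 3 = 23.5.
Round up.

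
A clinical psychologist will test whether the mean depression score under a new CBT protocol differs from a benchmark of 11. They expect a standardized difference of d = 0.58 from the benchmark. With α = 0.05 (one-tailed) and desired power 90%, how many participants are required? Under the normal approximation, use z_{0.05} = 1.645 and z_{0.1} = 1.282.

For a one-sample test: n = ((z_{α} + z_β) / d)².
z_{α} + z_β = 1.645 + 1.282 = 2.927.
n = (2.927 / 0.58)² = 5.047² = 25.47.
Round up.

n = 26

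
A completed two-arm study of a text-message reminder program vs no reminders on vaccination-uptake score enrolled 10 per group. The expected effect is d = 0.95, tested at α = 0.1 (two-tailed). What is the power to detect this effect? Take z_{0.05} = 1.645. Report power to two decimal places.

power ≈ 0.68

For two equal groups, power = Φ(d·√(n/2) − z_{α/2}).
d·√(n/2) = 0.95 × √(10/2) = 0.95 × 2.236 = 2.124.
z_β = 2.124 − 1.645 = 0.479.
Power = Φ(0.479) = 0.684.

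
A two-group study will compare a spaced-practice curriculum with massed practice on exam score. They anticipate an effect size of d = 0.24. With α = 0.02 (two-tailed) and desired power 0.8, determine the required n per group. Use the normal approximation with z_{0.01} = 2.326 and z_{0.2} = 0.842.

For two independent groups with equal n: n = 2·((z_{α/2} + z_β) / d)².
z_{α/2} + z_β = 2.326 + 0.842 = 3.168.
n = 2 × (3.168 / 0.24)² = 2 × 13.200² = 2 × 174.24 = 348.5.
Round up to the next whole participant.

n = 349 per group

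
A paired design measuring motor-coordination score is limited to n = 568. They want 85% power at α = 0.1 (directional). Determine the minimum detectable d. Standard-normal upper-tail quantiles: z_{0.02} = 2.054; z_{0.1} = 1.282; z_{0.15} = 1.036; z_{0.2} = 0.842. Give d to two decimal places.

For a single sample (or paired design) of n = 568: d_min = (z_{α} + z_β)/√n.
z-sum = 1.282 + 1.036 = 2.318.
d_min = 2.318 / √568 = 2.318 / 23.833 = 0.097.

d_min ≈ 0.10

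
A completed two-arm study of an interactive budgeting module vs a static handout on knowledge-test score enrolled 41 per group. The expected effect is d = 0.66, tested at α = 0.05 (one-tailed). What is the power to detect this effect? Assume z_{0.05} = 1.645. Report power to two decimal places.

For two equal groups, power = Φ(d·√(n/2) − z_{α}).
d·√(n/2) = 0.66 × √(41/2) = 0.66 × 4.528 = 2.988.
z_β = 2.988 − 1.645 = 1.343.
Power = Φ(1.343) = 0.910.

power ≈ 0.91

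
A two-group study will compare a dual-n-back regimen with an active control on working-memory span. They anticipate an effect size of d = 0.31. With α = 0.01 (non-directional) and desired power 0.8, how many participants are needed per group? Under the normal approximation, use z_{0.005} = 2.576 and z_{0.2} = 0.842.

For two independent groups with equal n: n = 2·((z_{α/2} + z_β) / d)².
z_{α/2} + z_β = 2.576 + 0.842 = 3.418.
n = 2 × (3.418 / 0.31)² = 2 × 11.026² = 2 × 121.57 = 243.1.
Round up to the next whole participant.

n = 244 per group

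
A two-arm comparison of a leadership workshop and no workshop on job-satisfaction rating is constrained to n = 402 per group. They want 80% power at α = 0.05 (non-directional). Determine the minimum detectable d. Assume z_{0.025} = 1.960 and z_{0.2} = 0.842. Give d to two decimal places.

d_min ≈ 0.20

For two independent groups of n = 402 each: d_min = (z_{α/2} + z_β)·√(2/n).
z-sum = 1.960 + 0.842 = 2.802.
d_min = 2.802 × √(2/402) = 2.802 × 0.0705 = 0.198.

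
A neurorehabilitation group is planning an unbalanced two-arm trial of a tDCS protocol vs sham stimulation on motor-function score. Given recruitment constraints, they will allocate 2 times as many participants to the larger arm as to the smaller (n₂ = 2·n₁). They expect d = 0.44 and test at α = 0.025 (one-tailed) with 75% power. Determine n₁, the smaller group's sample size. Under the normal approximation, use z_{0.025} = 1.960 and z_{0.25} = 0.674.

n₁ = 54

With allocation ratio k = n₂/n₁ = 2, Var(x̄₁−x̄₂) = σ²(1/n₁ + 1/(k·n₁)) = σ²·(k+1)/(k·n₁).
So n₁ = (1 + 1/k)·((z_{α} + z_β)/d)² = 1.500 × (2.634/0.44)².
n₁ = 1.500 × 35.84 = 53.8.
Round up: n₁ = 54, giving n₂ = 2 × 54 = 108.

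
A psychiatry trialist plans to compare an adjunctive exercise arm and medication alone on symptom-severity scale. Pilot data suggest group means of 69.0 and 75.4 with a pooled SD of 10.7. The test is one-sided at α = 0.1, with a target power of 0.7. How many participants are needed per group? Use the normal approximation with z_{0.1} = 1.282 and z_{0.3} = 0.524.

Cohen's d = |M₁ − M₂| / SD_pooled = |69.0 − 75.4| / 10.7 = 6.4 / 10.7 = 0.598.
For two independent groups with equal n: n = 2·((z_{α} + z_β) / d)².
z_{α} + z_β = 1.282 + 0.524 = 1.806.
n = 2 × (1.806 / 0.598)² = 2 × 3.020² = 2 × 9.12 = 18.2.
Round up to the next whole participant.

n = 19 per group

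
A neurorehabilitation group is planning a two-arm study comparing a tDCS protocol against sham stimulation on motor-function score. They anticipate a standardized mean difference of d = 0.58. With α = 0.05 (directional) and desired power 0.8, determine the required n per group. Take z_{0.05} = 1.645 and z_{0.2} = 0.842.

n = 37 per group

For two independent groups with equal n: n = 2·((z_{α} + z_β) / d)².
z_{α} + z_β = 1.645 + 0.842 = 2.487.
n = 2 × (2.487 / 0.58)² = 2 × 4.288² = 2 × 18.39 = 36.8.
Round up to the next whole participant.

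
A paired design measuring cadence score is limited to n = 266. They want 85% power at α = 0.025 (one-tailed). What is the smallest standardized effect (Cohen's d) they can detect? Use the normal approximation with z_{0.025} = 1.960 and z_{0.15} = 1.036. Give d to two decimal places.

For a single sample (or paired design) of n = 266: d_min = (z_{α} + z_β)/√n.
z-sum = 1.960 + 1.036 = 2.996.
d_min = 2.996 / √266 = 2.996 / 16.310 = 0.184.

d_min ≈ 0.18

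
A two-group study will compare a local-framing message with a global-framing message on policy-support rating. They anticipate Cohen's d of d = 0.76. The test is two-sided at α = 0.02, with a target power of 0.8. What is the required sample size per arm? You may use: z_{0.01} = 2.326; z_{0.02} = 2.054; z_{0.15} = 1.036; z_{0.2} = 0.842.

n = 35 per group

For two independent groups with equal n: n = 2·((z_{α/2} + z_β) / d)².
z_{α/2} + z_β = 2.326 + 0.842 = 3.168.
n = 2 × (3.168 / 0.76)² = 2 × 4.168² = 2 × 17.38 = 34.8.
Round up to the next whole participant.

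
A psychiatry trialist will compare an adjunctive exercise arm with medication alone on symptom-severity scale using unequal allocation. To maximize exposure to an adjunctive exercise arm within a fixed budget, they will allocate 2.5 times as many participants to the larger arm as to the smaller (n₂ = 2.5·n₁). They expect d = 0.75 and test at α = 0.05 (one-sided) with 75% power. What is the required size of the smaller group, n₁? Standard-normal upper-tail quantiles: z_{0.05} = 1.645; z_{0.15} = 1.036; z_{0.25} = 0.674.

n₁ = 14

With allocation ratio k = n₂/n₁ = 2.5, Var(x̄₁−x̄₂) = σ²(1/n₁ + 1/(k·n₁)) = σ²·(k+1)/(k·n₁).
So n₁ = (1 + 1/k)·((z_{α} + z_β)/d)² = 1.400 × (2.319/0.75)².
n₁ = 1.400 × 9.56 = 13.4.
Round up: n₁ = 14, giving n₂ = 2.5 × 14 = 35.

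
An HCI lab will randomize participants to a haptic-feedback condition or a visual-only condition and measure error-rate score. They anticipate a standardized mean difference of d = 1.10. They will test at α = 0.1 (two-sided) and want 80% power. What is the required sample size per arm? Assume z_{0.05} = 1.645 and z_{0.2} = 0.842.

n = 11 per group

For two independent groups with equal n: n = 2·((z_{α/2} + z_β) / d)².
z_{α/2} + z_β = 1.645 + 0.842 = 2.487.
n = 2 × (2.487 / 1.10)² = 2 × 2.261² = 2 × 5.11 = 10.2.
Round up to the next whole participant.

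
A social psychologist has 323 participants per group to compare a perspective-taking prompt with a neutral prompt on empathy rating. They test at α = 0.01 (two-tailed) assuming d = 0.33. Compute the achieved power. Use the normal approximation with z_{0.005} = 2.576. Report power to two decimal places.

power ≈ 0.95

For two equal groups, power = Φ(d·√(n/2) − z_{α/2}).
d·√(n/2) = 0.33 × √(323/2) = 0.33 × 12.708 = 4.194.
z_β = 4.194 − 2.576 = 1.618.
Power = Φ(1.618) = 0.947.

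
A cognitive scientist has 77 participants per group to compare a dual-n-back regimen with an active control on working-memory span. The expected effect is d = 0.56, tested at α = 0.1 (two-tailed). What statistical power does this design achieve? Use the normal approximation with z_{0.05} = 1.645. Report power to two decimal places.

power ≈ 0.97

For two equal groups, power = Φ(d·√(n/2) − z_{α/2}).
d·√(n/2) = 0.56 × √(77/2) = 0.56 × 6.205 = 3.475.
z_β = 3.475 − 1.645 = 1.830.
Power = Φ(1.830) = 0.966.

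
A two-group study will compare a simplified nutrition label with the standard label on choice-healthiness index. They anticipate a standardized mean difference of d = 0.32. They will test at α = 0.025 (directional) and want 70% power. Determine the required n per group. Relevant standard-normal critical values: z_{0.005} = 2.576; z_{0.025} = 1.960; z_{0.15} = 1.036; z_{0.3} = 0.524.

n = 121 per group

For two independent groups with equal n: n = 2·((z_{α} + z_β) / d)².
z_{α} + z_β = 1.960 + 0.524 = 2.484.
n = 2 × (2.484 / 0.32)² = 2 × 7.763² = 2 × 60.26 = 120.5.
Round up to the next whole participant.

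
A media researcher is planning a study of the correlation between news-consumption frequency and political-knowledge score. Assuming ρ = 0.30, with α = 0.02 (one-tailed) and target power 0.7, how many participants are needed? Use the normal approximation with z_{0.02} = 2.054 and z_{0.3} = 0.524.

Fisher's z: C = ½·ln((1+r)/(1−r)) = ½·ln(1.8571) = 0.3095.
n = ((z_{α} + z_β)/C)² + 3.
(2.054 + 0.524) / 0.3095 = 2.578 / 0.3095 = 8.330.
n = 8.330² + 3 = 69.38 + 3 = 72.4.
Round up.

n = 73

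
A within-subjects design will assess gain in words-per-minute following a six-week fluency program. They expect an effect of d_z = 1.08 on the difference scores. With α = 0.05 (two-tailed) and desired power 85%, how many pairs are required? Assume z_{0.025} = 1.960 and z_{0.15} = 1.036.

n = 8 pairs

For a paired (one-sample on differences) test: n = ((z_{α/2} + z_β) / d)².
z_{α/2} + z_β = 1.960 + 1.036 = 2.996.
n = (2.996 / 1.08)² = 2.774² = 7.70.
Round up.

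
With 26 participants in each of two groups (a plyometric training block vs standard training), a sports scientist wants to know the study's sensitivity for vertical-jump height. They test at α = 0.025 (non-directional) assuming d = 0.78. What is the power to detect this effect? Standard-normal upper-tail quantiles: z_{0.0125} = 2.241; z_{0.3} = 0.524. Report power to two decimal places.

For two equal groups, power = Φ(d·√(n/2) − z_{α/2}).
d·√(n/2) = 0.78 × √(26/2) = 0.78 × 3.606 = 2.812.
z_β = 2.812 − 2.241 = 0.571.
Power = Φ(0.571) = 0.716.

power ≈ 0.72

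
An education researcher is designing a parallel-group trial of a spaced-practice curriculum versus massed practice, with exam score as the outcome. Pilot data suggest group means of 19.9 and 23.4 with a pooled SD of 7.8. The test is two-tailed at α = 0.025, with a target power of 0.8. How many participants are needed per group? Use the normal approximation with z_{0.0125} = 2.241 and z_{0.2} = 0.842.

Cohen's d = |M₁ − M₂| / SD_pooled = |19.9 − 23.4| / 7.8 = 3.5 / 7.8 = 0.449.
For two independent groups with equal n: n = 2·((z_{α/2} + z_β) / d)².
z_{α/2} + z_β = 2.241 + 0.842 = 3.083.
n = 2 × (3.083 / 0.449)² = 2 × 6.866² = 2 × 47.15 = 94.3.
Round up to the next whole participant.

n = 95 per group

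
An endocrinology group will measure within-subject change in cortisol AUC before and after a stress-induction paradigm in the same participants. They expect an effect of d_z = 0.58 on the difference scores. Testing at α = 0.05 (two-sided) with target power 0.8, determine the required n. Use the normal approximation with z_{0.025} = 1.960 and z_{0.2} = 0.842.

n = 24 pairs

For a paired (one-sample on differences) test: n = ((z_{α/2} + z_β) / d)².
z_{α/2} + z_β = 1.960 + 0.842 = 2.802.
n = (2.802 / 0.58)² = 4.831² = 23.34.
Round up.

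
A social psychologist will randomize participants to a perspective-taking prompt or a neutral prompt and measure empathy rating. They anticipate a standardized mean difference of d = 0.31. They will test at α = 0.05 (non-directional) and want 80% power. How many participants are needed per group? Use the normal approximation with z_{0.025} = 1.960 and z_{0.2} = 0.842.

For two independent groups with equal n: n = 2·((z_{α/2} + z_β) / d)².
z_{α/2} + z_β = 1.960 + 0.842 = 2.802.
n = 2 × (2.802 / 0.31)² = 2 × 9.039² = 2 × 81.70 = 163.4.
Round up to the next whole participant.

n = 164 per group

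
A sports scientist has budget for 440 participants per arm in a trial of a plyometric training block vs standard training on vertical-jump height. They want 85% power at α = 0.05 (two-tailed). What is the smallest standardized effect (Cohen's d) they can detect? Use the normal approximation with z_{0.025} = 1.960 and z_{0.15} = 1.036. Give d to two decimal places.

For two independent groups of n = 440 each: d_min = (z_{α/2} + z_β)·√(2/n).
z-sum = 1.960 + 1.036 = 2.996.
d_min = 2.996 × √(2/440) = 2.996 × 0.0674 = 0.202.

d_min ≈ 0.20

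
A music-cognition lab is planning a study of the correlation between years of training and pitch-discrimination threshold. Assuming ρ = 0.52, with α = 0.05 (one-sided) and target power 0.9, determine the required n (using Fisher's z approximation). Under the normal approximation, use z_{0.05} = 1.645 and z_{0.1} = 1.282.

Fisher's z: C = ½·ln((1+r)/(1−r)) = ½·ln(3.1667) = 0.5763.
n = ((z_{α} + z_β)/C)² + 3.
(1.645 + 1.282) / 0.5763 = 2.927 / 0.5763 = 5.079.
n = 5.079² + 3 = 25.80 + 3 = 28.8.
Round up.

n = 29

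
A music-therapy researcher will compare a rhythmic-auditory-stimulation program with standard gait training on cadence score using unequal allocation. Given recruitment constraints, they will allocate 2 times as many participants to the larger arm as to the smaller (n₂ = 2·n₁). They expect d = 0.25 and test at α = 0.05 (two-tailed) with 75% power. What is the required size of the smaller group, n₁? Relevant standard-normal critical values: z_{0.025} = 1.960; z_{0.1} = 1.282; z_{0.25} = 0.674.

With allocation ratio k = n₂/n₁ = 2, Var(x̄₁−x̄₂) = σ²(1/n₁ + 1/(k·n₁)) = σ²·(k+1)/(k·n₁).
So n₁ = (1 + 1/k)·((z_{α/2} + z_β)/d)² = 1.500 × (2.634/0.25)².
n₁ = 1.500 × 111.01 = 166.5.
Round up: n₁ = 167, giving n₂ = 2 × 167 = 334.

n₁ = 167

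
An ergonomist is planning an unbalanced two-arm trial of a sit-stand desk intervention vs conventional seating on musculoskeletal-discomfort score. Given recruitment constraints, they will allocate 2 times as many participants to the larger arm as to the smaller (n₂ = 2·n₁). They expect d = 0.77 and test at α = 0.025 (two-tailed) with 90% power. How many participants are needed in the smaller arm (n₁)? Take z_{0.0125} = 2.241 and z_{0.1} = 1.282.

With allocation ratio k = n₂/n₁ = 2, Var(x̄₁−x̄₂) = σ²(1/n₁ + 1/(k·n₁)) = σ²·(k+1)/(k·n₁).
So n₁ = (1 + 1/k)·((z_{α/2} + z_β)/d)² = 1.500 × (3.523/0.77)².
n₁ = 1.500 × 20.93 = 31.4.
Round up: n₁ = 32, giving n₂ = 2 × 32 = 64.

n₁ = 32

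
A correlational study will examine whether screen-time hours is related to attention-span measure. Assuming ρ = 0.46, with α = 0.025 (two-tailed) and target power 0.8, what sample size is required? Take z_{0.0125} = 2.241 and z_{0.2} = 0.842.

n = 42

Fisher's z: C = ½·ln((1+r)/(1−r)) = ½·ln(2.7037) = 0.4973.
n = ((z_{α/2} + z_β)/C)² + 3.
(2.241 + 0.842) / 0.4973 = 3.083 / 0.4973 = 6.199.
n = 6.199² + 3 = 38.43 + 3 = 41.4.
Round up.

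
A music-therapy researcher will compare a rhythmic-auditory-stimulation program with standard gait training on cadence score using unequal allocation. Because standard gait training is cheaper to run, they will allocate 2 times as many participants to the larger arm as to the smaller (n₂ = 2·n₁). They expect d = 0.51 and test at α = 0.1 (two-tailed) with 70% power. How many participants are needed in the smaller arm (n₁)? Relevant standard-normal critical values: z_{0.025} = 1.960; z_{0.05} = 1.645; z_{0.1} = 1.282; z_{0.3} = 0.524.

n₁ = 28

With allocation ratio k = n₂/n₁ = 2, Var(x̄₁−x̄₂) = σ²(1/n₁ + 1/(k·n₁)) = σ²·(k+1)/(k·n₁).
So n₁ = (1 + 1/k)·((z_{α/2} + z_β)/d)² = 1.500 × (2.169/0.51)².
n₁ = 1.500 × 18.09 = 27.1.
Round up: n₁ = 28, giving n₂ = 2 × 28 = 56.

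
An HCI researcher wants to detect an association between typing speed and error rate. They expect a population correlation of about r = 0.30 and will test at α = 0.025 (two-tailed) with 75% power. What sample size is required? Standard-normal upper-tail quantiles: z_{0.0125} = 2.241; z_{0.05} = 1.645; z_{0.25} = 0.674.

Fisher's z: C = ½·ln((1+r)/(1−r)) = ½·ln(1.8571) = 0.3095.
n = ((z_{α/2} + z_β)/C)² + 3.
(2.241 + 0.674) / 0.3095 = 2.915 / 0.3095 = 9.418.
n = 9.418² + 3 = 88.71 + 3 = 91.7.
Round up.

n = 92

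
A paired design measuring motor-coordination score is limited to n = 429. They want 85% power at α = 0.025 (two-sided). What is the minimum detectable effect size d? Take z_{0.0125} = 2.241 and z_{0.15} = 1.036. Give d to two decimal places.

For a single sample (or paired design) of n = 429: d_min = (z_{α/2} + z_β)/√n.
z-sum = 2.241 + 1.036 = 3.277.
d_min = 3.277 / √429 = 3.277 / 20.712 = 0.158.

d_min ≈ 0.16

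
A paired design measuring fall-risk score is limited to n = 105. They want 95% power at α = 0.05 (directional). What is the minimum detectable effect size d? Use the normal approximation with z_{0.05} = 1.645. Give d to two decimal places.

For a single sample (or paired design) of n = 105: d_min = (z_{α} + z_β)/√n.
z-sum = 1.645 + 1.645 = 3.290.
d_min = 3.290 / √105 = 3.290 / 10.247 = 0.321.

d_min ≈ 0.32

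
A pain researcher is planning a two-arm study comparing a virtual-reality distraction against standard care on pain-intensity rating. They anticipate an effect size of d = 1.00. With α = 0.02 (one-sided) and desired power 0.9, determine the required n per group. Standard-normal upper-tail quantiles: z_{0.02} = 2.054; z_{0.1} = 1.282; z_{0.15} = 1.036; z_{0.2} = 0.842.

n = 23 per group

For two independent groups with equal n: n = 2·((z_{α} + z_β) / d)².
z_{α} + z_β = 2.054 + 1.282 = 3.336.
n = 2 × (3.336 / 1.00)² = 2 × 3.336² = 2 × 11.13 = 22.3.
Round up to the next whole participant.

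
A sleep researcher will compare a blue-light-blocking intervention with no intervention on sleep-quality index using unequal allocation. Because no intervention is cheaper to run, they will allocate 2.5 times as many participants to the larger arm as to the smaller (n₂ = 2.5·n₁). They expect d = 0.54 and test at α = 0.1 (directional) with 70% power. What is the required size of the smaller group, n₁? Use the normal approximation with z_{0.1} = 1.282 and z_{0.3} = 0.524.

n₁ = 16

With allocation ratio k = n₂/n₁ = 2.5, Var(x̄₁−x̄₂) = σ²(1/n₁ + 1/(k·n₁)) = σ²·(k+1)/(k·n₁).
So n₁ = (1 + 1/k)·((z_{α} + z_β)/d)² = 1.400 × (1.806/0.54)².
n₁ = 1.400 × 11.19 = 15.7.
Round up: n₁ = 16, giving n₂ = 2.5 × 16 = 40.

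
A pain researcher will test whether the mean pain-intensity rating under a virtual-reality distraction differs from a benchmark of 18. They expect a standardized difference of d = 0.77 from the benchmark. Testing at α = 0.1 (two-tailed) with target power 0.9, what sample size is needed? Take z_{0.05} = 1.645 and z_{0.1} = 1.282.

For a one-sample test: n = ((z_{α/2} + z_β) / d)².
z_{α/2} + z_β = 1.645 + 1.282 = 2.927.
n = (2.927 / 0.77)² = 3.801² = 14.45.
Round up.

n = 15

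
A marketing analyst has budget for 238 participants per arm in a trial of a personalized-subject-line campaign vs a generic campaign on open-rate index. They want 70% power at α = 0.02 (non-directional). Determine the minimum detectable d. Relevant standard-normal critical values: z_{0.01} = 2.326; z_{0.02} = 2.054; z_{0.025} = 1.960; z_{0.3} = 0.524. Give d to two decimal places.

d_min ≈ 0.26

For two independent groups of n = 238 each: d_min = (z_{α/2} + z_β)·√(2/n).
z-sum = 2.326 + 0.524 = 2.850.
d_min = 2.850 × √(2/238) = 2.850 × 0.0917 = 0.261.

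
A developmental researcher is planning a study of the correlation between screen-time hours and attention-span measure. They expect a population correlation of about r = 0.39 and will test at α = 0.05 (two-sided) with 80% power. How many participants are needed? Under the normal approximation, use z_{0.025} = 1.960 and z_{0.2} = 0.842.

n = 50

Fisher's z: C = ½·ln((1+r)/(1−r)) = ½·ln(2.2787) = 0.4118.
n = ((z_{α/2} + z_β)/C)² + 3.
(1.960 + 0.842) / 0.4118 = 2.802 / 0.4118 = 6.804.
n = 6.804² + 3 = 46.30 + 3 = 49.3.
Round up.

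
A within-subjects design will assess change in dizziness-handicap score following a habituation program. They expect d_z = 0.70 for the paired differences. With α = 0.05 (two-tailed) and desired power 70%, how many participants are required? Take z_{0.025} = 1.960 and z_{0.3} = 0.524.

For a paired (one-sample on differences) test: n = ((z_{α/2} + z_β) / d)².
z_{α/2} + z_β = 1.960 + 0.524 = 2.484.
n = (2.484 / 0.70)² = 3.549² = 12.59.
Round up.

n = 13 pairs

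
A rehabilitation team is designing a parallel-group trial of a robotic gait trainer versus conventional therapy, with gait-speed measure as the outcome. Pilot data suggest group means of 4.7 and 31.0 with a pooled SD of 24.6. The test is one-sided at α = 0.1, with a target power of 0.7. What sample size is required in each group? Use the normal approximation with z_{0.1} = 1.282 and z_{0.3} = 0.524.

n = 6 per group

Cohen's d = |M₁ − M₂| / SD_pooled = |4.7 − 31.0| / 24.6 = 26.3 / 24.6 = 1.069.
For two independent groups with equal n: n = 2·((z_{α} + z_β) / d)².
z_{α} + z_β = 1.282 + 0.524 = 1.806.
n = 2 × (1.806 / 1.069)² = 2 × 1.689² = 2 × 2.85 = 5.7.
Round up to the next whole participant.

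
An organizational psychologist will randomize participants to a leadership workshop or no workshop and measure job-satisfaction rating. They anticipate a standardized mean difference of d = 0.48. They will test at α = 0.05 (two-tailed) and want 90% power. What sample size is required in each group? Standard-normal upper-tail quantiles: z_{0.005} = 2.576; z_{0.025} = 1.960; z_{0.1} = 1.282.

For two independent groups with equal n: n = 2·((z_{α/2} + z_β) / d)².
z_{α/2} + z_β = 1.960 + 1.282 = 3.242.
n = 2 × (3.242 / 0.48)² = 2 × 6.754² = 2 × 45.62 = 91.2.
Round up to the next whole participant.

n = 92 per group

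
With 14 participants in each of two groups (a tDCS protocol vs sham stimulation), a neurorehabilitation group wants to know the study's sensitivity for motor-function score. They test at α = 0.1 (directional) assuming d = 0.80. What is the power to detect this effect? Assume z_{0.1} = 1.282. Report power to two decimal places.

power ≈ 0.80

For two equal groups, power = Φ(d·√(n/2) − z_{α}).
d·√(n/2) = 0.80 × √(14/2) = 0.80 × 2.646 = 2.117.
z_β = 2.117 − 1.282 = 0.835.
Power = Φ(0.835) = 0.798.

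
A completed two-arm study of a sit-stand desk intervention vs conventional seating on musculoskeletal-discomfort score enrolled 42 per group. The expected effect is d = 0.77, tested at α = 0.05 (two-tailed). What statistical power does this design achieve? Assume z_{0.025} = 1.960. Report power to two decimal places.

For two equal groups, power = Φ(d·√(n/2) − z_{α/2}).
d·√(n/2) = 0.77 × √(42/2) = 0.77 × 4.583 = 3.529.
z_β = 3.529 − 1.960 = 1.569.
Power = Φ(1.569) = 0.942.

power ≈ 0.94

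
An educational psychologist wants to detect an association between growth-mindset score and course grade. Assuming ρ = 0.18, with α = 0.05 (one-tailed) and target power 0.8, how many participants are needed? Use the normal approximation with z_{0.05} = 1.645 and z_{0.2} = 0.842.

n = 190

Fisher's z: C = ½·ln((1+r)/(1−r)) = ½·ln(1.4390) = 0.1820.
n = ((z_{α} + z_β)/C)² + 3.
(1.645 + 0.842) / 0.1820 = 2.487 / 0.1820 = 13.665.
n = 13.665² + 3 = 186.73 + 3 = 189.7.
Round up.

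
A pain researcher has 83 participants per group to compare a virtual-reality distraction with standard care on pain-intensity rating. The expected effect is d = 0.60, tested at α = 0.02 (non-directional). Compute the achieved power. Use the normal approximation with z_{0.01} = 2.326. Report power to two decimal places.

power ≈ 0.94

For two equal groups, power = Φ(d·√(n/2) − z_{α/2}).
d·√(n/2) = 0.60 × √(83/2) = 0.60 × 6.442 = 3.865.
z_β = 3.865 − 2.326 = 1.539.
Power = Φ(1.539) = 0.938.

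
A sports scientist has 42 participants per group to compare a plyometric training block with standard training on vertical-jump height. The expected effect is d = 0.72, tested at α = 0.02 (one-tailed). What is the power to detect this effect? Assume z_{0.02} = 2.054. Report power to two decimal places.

For two equal groups, power = Φ(d·√(n/2) − z_{α}).
d·√(n/2) = 0.72 × √(42/2) = 0.72 × 4.583 = 3.299.
z_β = 3.299 − 2.054 = 1.245.
Power = Φ(1.245) = 0.894.

power ≈ 0.89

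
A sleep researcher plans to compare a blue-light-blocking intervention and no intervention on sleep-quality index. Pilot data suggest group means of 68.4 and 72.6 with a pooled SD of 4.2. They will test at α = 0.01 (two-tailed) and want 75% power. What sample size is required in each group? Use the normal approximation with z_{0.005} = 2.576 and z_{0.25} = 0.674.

n = 22 per group

Cohen's d = |M₁ − M₂| / SD_pooled = |68.4 − 72.6| / 4.2 = 4.2 / 4.2 = 1.000.
For two independent groups with equal n: n = 2·((z_{α/2} + z_β) / d)².
z_{α/2} + z_β = 2.576 + 0.674 = 3.250.
n = 2 × (3.250 / 1.000)² = 2 × 3.250² = 2 × 10.56 = 21.1.
Round up to the next whole participant.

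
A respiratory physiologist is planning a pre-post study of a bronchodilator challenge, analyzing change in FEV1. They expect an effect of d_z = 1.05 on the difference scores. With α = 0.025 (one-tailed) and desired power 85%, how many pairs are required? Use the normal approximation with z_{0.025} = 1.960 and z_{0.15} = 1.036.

n = 9 pairs

For a paired (one-sample on differences) test: n = ((z_{α} + z_β) / d)².
z_{α} + z_β = 1.960 + 1.036 = 2.996.
n = (2.996 / 1.05)² = 2.853² = 8.14.
Round up.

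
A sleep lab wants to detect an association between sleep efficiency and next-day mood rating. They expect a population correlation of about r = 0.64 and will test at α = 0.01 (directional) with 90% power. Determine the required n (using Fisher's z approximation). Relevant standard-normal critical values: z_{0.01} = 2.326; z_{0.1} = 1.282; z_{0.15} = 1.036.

n = 26

Fisher's z: C = ½·ln((1+r)/(1−r)) = ½·ln(4.5556) = 0.7582.
n = ((z_{α} + z_β)/C)² + 3.
(2.326 + 1.282) / 0.7582 = 3.608 / 0.7582 = 4.759.
n = 4.759² + 3 = 22.64 + 3 = 25.6.
Round up.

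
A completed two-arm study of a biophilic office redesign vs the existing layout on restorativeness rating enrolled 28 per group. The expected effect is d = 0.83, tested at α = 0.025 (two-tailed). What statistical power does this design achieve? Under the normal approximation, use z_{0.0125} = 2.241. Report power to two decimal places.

For two equal groups, power = Φ(d·√(n/2) − z_{α/2}).
d·√(n/2) = 0.83 × √(28/2) = 0.83 × 3.742 = 3.106.
z_β = 3.106 − 2.241 = 0.865.
Power = Φ(0.865) = 0.806.

power ≈ 0.81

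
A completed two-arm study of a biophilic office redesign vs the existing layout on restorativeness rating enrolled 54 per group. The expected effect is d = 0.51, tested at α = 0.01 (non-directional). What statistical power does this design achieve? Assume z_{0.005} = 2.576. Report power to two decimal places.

For two equal groups, power = Φ(d·√(n/2) − z_{α/2}).
d·√(n/2) = 0.51 × √(54/2) = 0.51 × 5.196 = 2.650.
z_β = 2.650 − 2.576 = 0.074.
Power = Φ(0.074) = 0.530.

power ≈ 0.53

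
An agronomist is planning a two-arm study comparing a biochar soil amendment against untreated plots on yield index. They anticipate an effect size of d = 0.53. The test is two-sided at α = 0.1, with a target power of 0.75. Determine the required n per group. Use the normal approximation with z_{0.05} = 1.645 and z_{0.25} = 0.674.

n = 39 per group

For two independent groups with equal n: n = 2·((z_{α/2} + z_β) / d)².
z_{α/2} + z_β = 1.645 + 0.674 = 2.319.
n = 2 × (2.319 / 0.53)² = 2 × 4.375² = 2 × 19.14 = 38.3.
Round up to the next whole participant.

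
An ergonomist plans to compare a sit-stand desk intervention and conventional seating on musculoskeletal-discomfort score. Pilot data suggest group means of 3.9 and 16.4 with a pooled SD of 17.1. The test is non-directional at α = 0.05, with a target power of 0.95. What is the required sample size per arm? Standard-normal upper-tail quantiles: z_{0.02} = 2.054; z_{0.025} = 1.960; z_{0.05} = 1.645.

n = 49 per group

Cohen's d = |M₁ − M₂| / SD_pooled = |3.9 − 16.4| / 17.1 = 12.5 / 17.1 = 0.731.
For two independent groups with equal n: n = 2·((z_{α/2} + z_β) / d)².
z_{α/2} + z_β = 1.960 + 1.645 = 3.605.
n = 2 × (3.605 / 0.731)² = 2 × 4.932² = 2 × 24.32 = 48.6.
Round up to the next whole participant.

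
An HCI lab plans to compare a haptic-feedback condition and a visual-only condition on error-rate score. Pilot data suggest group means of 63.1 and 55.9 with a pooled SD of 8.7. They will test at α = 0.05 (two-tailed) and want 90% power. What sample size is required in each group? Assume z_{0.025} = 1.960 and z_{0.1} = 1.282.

n = 31 per group

Cohen's d = |M₁ − M₂| / SD_pooled = |63.1 − 55.9| / 8.7 = 7.2 / 8.7 = 0.828.
For two independent groups with equal n: n = 2·((z_{α/2} + z_β) / d)².
z_{α/2} + z_β = 1.960 + 1.282 = 3.242.
n = 2 × (3.242 / 0.828)² = 2 × 3.915² = 2 × 15.33 = 30.7.
Round up to the next whole participant.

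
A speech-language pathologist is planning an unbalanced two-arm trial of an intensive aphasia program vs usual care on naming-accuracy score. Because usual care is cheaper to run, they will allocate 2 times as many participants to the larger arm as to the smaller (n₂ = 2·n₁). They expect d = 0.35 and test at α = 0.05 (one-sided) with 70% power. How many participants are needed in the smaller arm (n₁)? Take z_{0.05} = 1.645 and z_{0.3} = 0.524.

n₁ = 58

With allocation ratio k = n₂/n₁ = 2, Var(x̄₁−x̄₂) = σ²(1/n₁ + 1/(k·n₁)) = σ²·(k+1)/(k·n₁).
So n₁ = (1 + 1/k)·((z_{α} + z_β)/d)² = 1.500 × (2.169/0.35)².
n₁ = 1.500 × 38.40 = 57.6.
Round up: n₁ = 58, giving n₂ = 2 × 58 = 116.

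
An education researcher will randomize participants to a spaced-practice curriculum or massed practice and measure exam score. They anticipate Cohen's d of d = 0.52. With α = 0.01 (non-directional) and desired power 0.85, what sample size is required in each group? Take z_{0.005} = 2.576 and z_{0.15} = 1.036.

For two independent groups with equal n: n = 2·((z_{α/2} + z_β) / d)².
z_{α/2} + z_β = 2.576 + 1.036 = 3.612.
n = 2 × (3.612 / 0.52)² = 2 × 6.946² = 2 × 48.25 = 96.5.
Round up to the next whole participant.

n = 97 per group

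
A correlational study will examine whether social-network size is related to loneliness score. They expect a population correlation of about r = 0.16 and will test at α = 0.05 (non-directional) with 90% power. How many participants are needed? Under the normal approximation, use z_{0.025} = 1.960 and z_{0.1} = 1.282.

Fisher's z: C = ½·ln((1+r)/(1−r)) = ½·ln(1.3810) = 0.1614.
n = ((z_{α/2} + z_β)/C)² + 3.
(1.960 + 1.282) / 0.1614 = 3.242 / 0.1614 = 20.087.
n = 20.087² + 3 = 403.48 + 3 = 406.5.
Round up.

n = 407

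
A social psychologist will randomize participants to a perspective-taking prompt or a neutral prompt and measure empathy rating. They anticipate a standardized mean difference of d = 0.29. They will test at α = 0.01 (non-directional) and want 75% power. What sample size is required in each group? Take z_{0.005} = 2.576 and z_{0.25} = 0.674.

n = 252 per group

For two independent groups with equal n: n = 2·((z_{α/2} + z_β) / d)².
z_{α/2} + z_β = 2.576 + 0.674 = 3.250.
n = 2 × (3.250 / 0.29)² = 2 × 11.207² = 2 × 125.59 = 251.2.
Round up to the next whole participant.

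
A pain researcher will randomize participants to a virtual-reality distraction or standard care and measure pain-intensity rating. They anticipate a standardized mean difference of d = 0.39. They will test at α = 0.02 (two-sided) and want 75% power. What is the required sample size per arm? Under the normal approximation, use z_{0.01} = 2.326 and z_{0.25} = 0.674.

For two independent groups with equal n: n = 2·((z_{α/2} + z_β) / d)².
z_{α/2} + z_β = 2.326 + 0.674 = 3.000.
n = 2 × (3.000 / 0.39)² = 2 × 7.692² = 2 × 59.17 = 118.3.
Round up to the next whole participant.

n = 119 per group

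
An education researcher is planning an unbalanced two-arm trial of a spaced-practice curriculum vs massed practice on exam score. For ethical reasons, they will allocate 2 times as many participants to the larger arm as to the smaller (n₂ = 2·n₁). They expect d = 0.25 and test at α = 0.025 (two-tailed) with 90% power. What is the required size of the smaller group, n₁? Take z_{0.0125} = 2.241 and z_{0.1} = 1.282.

n₁ = 298

With allocation ratio k = n₂/n₁ = 2, Var(x̄₁−x̄₂) = σ²(1/n₁ + 1/(k·n₁)) = σ²·(k+1)/(k·n₁).
So n₁ = (1 + 1/k)·((z_{α/2} + z_β)/d)² = 1.500 × (3.523/0.25)².
n₁ = 1.500 × 198.58 = 297.9.
Round up: n₁ = 298, giving n₂ = 2 × 298 = 596.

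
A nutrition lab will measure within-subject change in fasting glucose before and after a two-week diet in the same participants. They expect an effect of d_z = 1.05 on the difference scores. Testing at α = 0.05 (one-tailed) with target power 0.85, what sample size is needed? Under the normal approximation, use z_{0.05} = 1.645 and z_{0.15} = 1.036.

For a paired (one-sample on differences) test: n = ((z_{α} + z_β) / d)².
z_{α} + z_β = 1.645 + 1.036 = 2.681.
n = (2.681 / 1.05)² = 2.553² = 6.52.
Round up.

n = 7 pairs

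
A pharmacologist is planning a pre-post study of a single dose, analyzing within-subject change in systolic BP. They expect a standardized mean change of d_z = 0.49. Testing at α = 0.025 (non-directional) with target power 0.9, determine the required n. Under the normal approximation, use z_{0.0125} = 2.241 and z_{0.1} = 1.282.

n = 52 pairs

For a paired (one-sample on differences) test: n = ((z_{α/2} + z_β) / d)².
z_{α/2} + z_β = 2.241 + 1.282 = 3.523.
n = (3.523 / 0.49)² = 7.190² = 51.69.
Round up.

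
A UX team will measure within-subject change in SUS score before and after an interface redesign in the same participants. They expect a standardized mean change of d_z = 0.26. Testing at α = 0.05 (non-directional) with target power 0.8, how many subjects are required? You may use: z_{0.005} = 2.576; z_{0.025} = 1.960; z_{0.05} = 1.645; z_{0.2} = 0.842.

For a paired (one-sample on differences) test: n = ((z_{α/2} + z_β) / d)².
z_{α/2} + z_β = 1.960 + 0.842 = 2.802.
n = (2.802 / 0.26)² = 10.777² = 116.14.
Round up.

n = 117 pairs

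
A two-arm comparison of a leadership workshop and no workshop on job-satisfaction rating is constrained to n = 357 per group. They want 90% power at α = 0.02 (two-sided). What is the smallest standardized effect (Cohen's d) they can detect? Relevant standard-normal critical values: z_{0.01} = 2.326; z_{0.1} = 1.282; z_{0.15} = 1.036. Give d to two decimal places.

For two independent groups of n = 357 each: d_min = (z_{α/2} + z_β)·√(2/n).
z-sum = 2.326 + 1.282 = 3.608.
d_min = 3.608 × √(2/357) = 3.608 × 0.0748 = 0.270.

d_min ≈ 0.27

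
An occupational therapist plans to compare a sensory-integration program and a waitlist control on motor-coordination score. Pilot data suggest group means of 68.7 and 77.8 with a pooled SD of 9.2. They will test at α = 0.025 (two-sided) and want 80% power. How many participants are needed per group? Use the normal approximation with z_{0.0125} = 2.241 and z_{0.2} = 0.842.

Cohen's d = |M₁ − M₂| / SD_pooled = |68.7 − 77.8| / 9.2 = 9.1 / 9.2 = 0.989.
For two independent groups with equal n: n = 2·((z_{α/2} + z_β) / d)².
z_{α/2} + z_β = 2.241 + 0.842 = 3.083.
n = 2 × (3.083 / 0.989)² = 2 × 3.117² = 2 × 9.72 = 19.4.
Round up to the next whole participant.

n = 20 per group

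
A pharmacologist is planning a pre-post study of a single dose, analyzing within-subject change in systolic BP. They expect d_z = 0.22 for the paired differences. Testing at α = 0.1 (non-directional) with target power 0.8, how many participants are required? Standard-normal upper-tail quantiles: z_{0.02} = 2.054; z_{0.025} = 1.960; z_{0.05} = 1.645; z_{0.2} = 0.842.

n = 128 pairs

For a paired (one-sample on differences) test: n = ((z_{α/2} + z_β) / d)².
z_{α/2} + z_β = 1.645 + 0.842 = 2.487.
n = (2.487 / 0.22)² = 11.305² = 127.79.
Round up.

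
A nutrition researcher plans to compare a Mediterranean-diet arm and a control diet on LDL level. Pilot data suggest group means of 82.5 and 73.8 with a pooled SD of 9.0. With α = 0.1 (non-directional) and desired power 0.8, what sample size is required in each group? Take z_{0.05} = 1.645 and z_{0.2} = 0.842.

Cohen's d = |M₁ − M₂| / SD_pooled = |82.5 − 73.8| / 9.0 = 8.7 / 9.0 = 0.967.
For two independent groups with equal n: n = 2·((z_{α/2} + z_β) / d)².
z_{α/2} + z_β = 1.645 + 0.842 = 2.487.
n = 2 × (2.487 / 0.967)² = 2 × 2.572² = 2 × 6.61 = 13.2.
Round up to the next whole participant.

n = 14 per group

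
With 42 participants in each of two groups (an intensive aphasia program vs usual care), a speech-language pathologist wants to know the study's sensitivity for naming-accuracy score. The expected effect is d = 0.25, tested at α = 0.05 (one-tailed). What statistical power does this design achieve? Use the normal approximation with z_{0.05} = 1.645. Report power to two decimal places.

power ≈ 0.31

For two equal groups, power = Φ(d·√(n/2) − z_{α}).
d·√(n/2) = 0.25 × √(42/2) = 0.25 × 4.583 = 1.146.
z_β = 1.146 − 1.645 = -0.499.
Power = Φ(-0.499) = 0.309.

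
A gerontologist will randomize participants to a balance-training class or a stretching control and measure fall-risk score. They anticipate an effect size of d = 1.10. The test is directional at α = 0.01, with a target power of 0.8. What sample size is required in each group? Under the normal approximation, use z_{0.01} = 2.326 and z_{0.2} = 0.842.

n = 17 per group

For two independent groups with equal n: n = 2·((z_{α} + z_β) / d)².
z_{α} + z_β = 2.326 + 0.842 = 3.168.
n = 2 × (3.168 / 1.10)² = 2 × 2.880² = 2 × 8.29 = 16.6.
Round up to the next whole participant.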